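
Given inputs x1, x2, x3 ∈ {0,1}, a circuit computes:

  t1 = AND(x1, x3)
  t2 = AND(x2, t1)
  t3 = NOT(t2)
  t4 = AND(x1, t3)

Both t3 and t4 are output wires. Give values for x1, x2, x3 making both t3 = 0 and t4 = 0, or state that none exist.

x1=1 x2=1 x3=1

Check with x1=1 x2=1 x3=1:
t1 = AND(x1, x3) = AND(1, 1) = 1
t2 = AND(x2, t1) = AND(1, 1) = 1
t3 = NOT(t2) = NOT 1 = 0
t4 = AND(x1, t3) = AND(1, 0) = 0
So t3 = 0 and t4 = 0.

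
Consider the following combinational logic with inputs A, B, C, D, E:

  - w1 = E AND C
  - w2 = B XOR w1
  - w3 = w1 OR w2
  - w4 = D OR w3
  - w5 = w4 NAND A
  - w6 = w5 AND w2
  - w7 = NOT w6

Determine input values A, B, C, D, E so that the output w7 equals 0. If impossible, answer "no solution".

A=0, B=1, C=0, D=0, E=1

w7 = NOT w6 must be 0, so w6 = 1.
w6 = w5 AND w2 must be 1, so both w5 = 1 and w2 = 1.
Check with A=0, B=1, C=0, D=0, E=1:
w1 = E AND C = 1 AND 0 = 0
w2 = B XOR w1 = 1 XOR 0 = 1
w3 = w1 OR w2 = 0 OR 1 = 1
w4 = D OR w3 = 0 OR 1 = 1
w5 = w4 NAND A = 1 NAND 0 = 1
w6 = w5 AND w2 = 1 AND 1 = 1
w7 = NOT w6 = NOT 1 = 0
So w7 = 0 as required.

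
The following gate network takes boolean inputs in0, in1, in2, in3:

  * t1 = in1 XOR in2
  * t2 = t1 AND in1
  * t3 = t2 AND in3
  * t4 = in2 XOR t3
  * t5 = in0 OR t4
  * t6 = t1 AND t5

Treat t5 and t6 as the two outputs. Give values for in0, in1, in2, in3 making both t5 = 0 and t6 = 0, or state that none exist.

in0=0 in1=1 in2=0 in3=0

Check with in0=0 in1=1 in2=0 in3=0:
t1 = in1 XOR in2 = 1 XOR 0 = 1
t2 = t1 AND in1 = 1 AND 1 = 1
t3 = t2 AND in3 = 1 AND 0 = 0
t4 = in2 XOR t3 = 0 XOR 0 = 0
t5 = in0 OR t4 = 0 OR 0 = 0
t6 = t1 AND t5 = 1 AND 0 = 0
So t5 = 0 and t6 = 0.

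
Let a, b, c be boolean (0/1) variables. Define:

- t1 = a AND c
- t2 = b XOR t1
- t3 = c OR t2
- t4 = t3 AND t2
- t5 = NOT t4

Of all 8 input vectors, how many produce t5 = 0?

t5 = NOT t4 must be 0, so t4 = 1.
t4 = t3 AND t2 must be 1, so both t3 = 1 and t2 = 1.
t3 = c OR t2 must be 1, so at least one of c, t2 is 1.
Satisfying assignments:
  a=0, b=1, c=0
  a=0, b=1, c=1
  a=1, b=0, c=1
  a=1, b=1, c=0

4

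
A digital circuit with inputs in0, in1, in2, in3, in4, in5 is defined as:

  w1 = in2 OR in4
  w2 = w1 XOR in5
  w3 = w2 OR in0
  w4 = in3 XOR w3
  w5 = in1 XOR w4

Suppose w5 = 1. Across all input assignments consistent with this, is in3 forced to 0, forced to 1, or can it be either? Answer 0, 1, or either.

Both values of in3 occur among assignments with w5 = 1:
  in3=0: in0=0, in1=0, in2=0, in3=0, in4=0, in5=1
  in3=1: in0=0, in1=0, in2=0, in3=1, in4=0, in5=0

either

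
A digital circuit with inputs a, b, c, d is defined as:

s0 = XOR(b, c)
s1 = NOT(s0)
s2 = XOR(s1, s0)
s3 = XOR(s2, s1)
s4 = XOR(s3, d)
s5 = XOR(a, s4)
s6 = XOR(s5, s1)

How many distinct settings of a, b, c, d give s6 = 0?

s6 = XOR(s5, s1) must be 0, so s5 and s1 are equal.
Enumerating the 16 input combinations, 8 give s6 = 0 and 8 give s6 = 1.

8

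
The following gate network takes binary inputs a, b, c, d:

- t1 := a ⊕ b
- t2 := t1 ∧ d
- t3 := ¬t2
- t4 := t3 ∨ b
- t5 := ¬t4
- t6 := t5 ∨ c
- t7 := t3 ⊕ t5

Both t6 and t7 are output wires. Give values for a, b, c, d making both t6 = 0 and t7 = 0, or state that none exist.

Check with a=0 b=1 c=0 d=1:
t1 = a ⊕ b = 0 ⊕ 1 = 1
t2 = t1 ∧ d = 1 ∧ 1 = 1
t3 = ¬t2 = ¬1 = 0
t4 = t3 ∨ b = 0 ∨ 1 = 1
t5 = ¬t4 = ¬1 = 0
t6 = t5 ∨ c = 0 ∨ 0 = 0
t7 = t3 ⊕ t5 = 0 ⊕ 0 = 0
So t6 = 0 and t7 = 0.

a=0 b=1 c=0 d=1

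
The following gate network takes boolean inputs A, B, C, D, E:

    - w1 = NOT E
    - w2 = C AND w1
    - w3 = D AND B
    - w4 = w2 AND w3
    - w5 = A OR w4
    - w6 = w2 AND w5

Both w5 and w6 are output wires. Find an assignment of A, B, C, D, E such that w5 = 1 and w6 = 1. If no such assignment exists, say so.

Check with A=1 B=1 C=1 D=0 E=0:
w1 = NOT E = NOT 0 = 1
w2 = C AND w1 = 1 AND 1 = 1
w3 = D AND B = 0 AND 1 = 0
w4 = w2 AND w3 = 1 AND 0 = 0
w5 = A OR w4 = 1 OR 0 = 1
w6 = w2 AND w5 = 1 AND 1 = 1
So w5 = 1 and w6 = 1.

A=1 B=1 C=1 D=0 E=0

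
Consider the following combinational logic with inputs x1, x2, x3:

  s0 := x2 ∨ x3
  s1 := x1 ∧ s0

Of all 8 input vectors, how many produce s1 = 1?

s1 = x1 ∧ s0 must be 1, so both x1 = 1 and s0 = 1.
Satisfying assignments:
  x1=1, x2=0, x3=1
  x1=1, x2=1, x3=0
  x1=1, x2=1, x3=1

3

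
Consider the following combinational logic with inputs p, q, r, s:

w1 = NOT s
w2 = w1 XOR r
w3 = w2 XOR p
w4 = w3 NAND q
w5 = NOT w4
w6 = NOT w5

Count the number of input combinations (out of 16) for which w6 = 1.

12

w6 = NOT w5 must be 1, so w5 = 0.
w5 = NOT w4 must be 0, so w4 = 1.
w4 = w3 NAND q must be 1, so at least one of w3, q is 0.
Enumerating the 16 input combinations, 12 give w6 = 1 and 4 give w6 = 0.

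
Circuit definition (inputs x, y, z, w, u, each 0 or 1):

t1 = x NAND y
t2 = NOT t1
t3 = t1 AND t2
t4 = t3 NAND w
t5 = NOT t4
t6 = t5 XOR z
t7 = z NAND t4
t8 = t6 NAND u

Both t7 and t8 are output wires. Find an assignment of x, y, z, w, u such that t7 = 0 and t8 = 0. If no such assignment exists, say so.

x=0, y=0, z=1, w=0, u=1

Check with x=0, y=0, z=1, w=0, u=1:
t1 = x NAND y = 0 NAND 0 = 1
t2 = NOT t1 = NOT 1 = 0
t3 = t1 AND t2 = 1 AND 0 = 0
t4 = t3 NAND w = 0 NAND 0 = 1
t5 = NOT t4 = NOT 1 = 0
t6 = t5 XOR z = 0 XOR 1 = 1
t7 = z NAND t4 = 1 NAND 1 = 0
t8 = t6 NAND u = 1 NAND 1 = 0
So t7 = 0 and t8 = 0.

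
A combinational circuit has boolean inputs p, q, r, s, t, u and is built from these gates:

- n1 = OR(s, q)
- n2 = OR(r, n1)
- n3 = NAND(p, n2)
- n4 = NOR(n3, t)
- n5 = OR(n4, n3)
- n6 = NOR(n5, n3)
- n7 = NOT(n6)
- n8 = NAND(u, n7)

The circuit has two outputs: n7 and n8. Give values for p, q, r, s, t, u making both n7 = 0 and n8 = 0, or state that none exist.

no solution exists

Across all 64 input combinations, none give both n7 = 0 and n8 = 0.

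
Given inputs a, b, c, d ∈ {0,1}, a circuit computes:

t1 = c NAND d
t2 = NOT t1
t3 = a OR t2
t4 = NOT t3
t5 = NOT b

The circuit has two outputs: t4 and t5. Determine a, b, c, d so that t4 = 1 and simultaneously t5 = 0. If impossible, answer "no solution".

Check with a=0, b=1, c=1, d=0:
t1 = c NAND d = 1 NAND 0 = 1
t2 = NOT t1 = NOT 1 = 0
t3 = a OR t2 = 0 OR 0 = 0
t4 = NOT t3 = NOT 0 = 1
t5 = NOT b = NOT 1 = 0
So t4 = 1 and t5 = 0.

a=0, b=1, c=1, d=0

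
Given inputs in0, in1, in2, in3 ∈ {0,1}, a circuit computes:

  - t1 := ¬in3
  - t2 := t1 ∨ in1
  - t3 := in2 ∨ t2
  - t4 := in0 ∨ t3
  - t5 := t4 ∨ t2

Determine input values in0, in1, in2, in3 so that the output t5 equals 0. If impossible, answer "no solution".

Check with in0=0, in1=0, in2=0, in3=1:
t1 = ¬in3 = ¬1 = 0
t2 = t1 ∨ in1 = 0 ∨ 0 = 0
t3 = in2 ∨ t2 = 0 ∨ 0 = 0
t4 = in0 ∨ t3 = 0 ∨ 0 = 0
t5 = t4 ∨ t2 = 0 ∨ 0 = 0
So t5 = 0 as required.

in0=0, in1=0, in2=0, in3=1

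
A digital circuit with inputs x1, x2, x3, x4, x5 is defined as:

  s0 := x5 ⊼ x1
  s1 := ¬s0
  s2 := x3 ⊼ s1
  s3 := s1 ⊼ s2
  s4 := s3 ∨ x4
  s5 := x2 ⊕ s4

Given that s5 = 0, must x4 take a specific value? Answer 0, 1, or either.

either

Both values of x4 occur among assignments with s5 = 0:
  x4=0: x1=0, x2=1, x3=0, x4=0, x5=0
  x4=1: x1=0, x2=1, x3=0, x4=1, x5=0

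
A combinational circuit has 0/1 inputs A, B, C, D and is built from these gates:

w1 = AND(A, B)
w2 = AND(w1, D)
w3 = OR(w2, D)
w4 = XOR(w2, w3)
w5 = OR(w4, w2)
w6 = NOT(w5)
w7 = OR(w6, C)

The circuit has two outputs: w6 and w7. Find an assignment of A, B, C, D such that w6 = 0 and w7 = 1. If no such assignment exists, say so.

Check with A=1 B=0 C=1 D=1:
w1 = AND(A, B) = AND(1, 0) = 0
w2 = AND(w1, D) = AND(0, 1) = 0
w3 = OR(w2, D) = OR(0, 1) = 1
w4 = XOR(w2, w3) = XOR(0, 1) = 1
w5 = OR(w4, w2) = OR(1, 0) = 1
w6 = NOT(w5) = NOT 1 = 0
w7 = OR(w6, C) = OR(0, 1) = 1
So w6 = 0 and w7 = 1.

A=1 B=0 C=1 D=1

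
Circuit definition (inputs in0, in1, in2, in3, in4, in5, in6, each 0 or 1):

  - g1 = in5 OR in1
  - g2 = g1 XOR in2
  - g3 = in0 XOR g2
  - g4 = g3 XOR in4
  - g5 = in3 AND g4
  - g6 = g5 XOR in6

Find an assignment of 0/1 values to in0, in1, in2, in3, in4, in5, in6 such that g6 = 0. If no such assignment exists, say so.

in0=1, in1=1, in2=0, in3=1, in4=1, in5=0, in6=1

Check with in0=1, in1=1, in2=0, in3=1, in4=1, in5=0, in6=1:
g1 = in5 OR in1 = 0 OR 1 = 1
g2 = g1 XOR in2 = 1 XOR 0 = 1
g3 = in0 XOR g2 = 1 XOR 1 = 0
g4 = g3 XOR in4 = 0 XOR 1 = 1
g5 = in3 AND g4 = 1 AND 1 = 1
g6 = g5 XOR in6 = 1 XOR 1 = 0
So g6 = 0 as required.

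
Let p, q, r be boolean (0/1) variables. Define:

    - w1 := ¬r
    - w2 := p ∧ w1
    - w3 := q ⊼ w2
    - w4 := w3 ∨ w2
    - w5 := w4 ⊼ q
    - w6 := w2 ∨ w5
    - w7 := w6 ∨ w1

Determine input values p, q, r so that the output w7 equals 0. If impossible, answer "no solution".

p=0, q=1, r=1

w7 = w6 ∨ w1 must be 0, so both w6 = 0 and w1 = 0.
Check with p=0, q=1, r=1:
w1 = ¬r = ¬1 = 0
w2 = p ∧ w1 = 0 ∧ 0 = 0
w3 = q ⊼ w2 = 1 ⊼ 0 = 1
w4 = w3 ∨ w2 = 1 ∨ 0 = 1
w5 = w4 ⊼ q = 1 ⊼ 1 = 0
w6 = w2 ∨ w5 = 0 ∨ 0 = 0
w7 = w6 ∨ w1 = 0 ∨ 0 = 0
So w7 = 0 as required.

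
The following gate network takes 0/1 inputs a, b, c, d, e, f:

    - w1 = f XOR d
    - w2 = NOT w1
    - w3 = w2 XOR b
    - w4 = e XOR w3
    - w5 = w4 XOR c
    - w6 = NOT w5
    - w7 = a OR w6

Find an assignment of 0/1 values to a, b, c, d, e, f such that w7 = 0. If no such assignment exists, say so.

w7 = a OR w6 must be 0, so both a = 0 and w6 = 0.
w6 = NOT w5 must be 0, so w5 = 1.
Check with a=0 b=0 c=0 d=0 e=1 f=1:
w1 = f XOR d = 1 XOR 0 = 1
w2 = NOT w1 = NOT 1 = 0
w3 = w2 XOR b = 0 XOR 0 = 0
w4 = e XOR w3 = 1 XOR 0 = 1
w5 = w4 XOR c = 1 XOR 0 = 1
w6 = NOT w5 = NOT 1 = 0
w7 = a OR w6 = 0 OR 0 = 0
So w7 = 0 as required.

a=0 b=0 c=0 d=0 e=1 f=1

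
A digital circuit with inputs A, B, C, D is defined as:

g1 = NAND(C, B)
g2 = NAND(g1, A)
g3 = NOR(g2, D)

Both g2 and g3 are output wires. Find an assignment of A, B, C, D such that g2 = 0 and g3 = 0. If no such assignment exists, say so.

Check with A=1, B=1, C=0, D=1:
g1 = NAND(C, B) = NAND(0, 1) = 1
g2 = NAND(g1, A) = NAND(1, 1) = 0
g3 = NOR(g2, D) = NOR(0, 1) = 0
So g2 = 0 and g3 = 0.

A=1, B=1, C=0, D=1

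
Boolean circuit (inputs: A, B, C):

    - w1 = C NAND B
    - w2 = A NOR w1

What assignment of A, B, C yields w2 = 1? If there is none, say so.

A=0, B=1, C=1

w2 = A NOR w1 must be 1, so both A = 0 and w1 = 0.
Check with A=0, B=1, C=1:
w1 = C NAND B = 1 NAND 1 = 0
w2 = A NOR w1 = 0 NOR 0 = 1
So w2 = 1 as required.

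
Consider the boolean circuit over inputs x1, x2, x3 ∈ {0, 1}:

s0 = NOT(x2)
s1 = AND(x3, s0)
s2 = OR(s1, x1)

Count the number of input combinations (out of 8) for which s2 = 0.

3

s2 = OR(s1, x1) must be 0, so both s1 = 0 and x1 = 0.
s1 = AND(x3, s0) must be 0, so at least one of x3, s0 is 0.
Satisfying assignments:
  x1=0, x2=0, x3=0
  x1=0, x2=1, x3=0
  x1=0, x2=1, x3=1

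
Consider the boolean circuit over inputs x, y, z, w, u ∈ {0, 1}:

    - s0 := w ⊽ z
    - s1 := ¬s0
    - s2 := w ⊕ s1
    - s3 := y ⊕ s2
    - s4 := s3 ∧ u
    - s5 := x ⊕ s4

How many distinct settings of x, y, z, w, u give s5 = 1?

s5 = x ⊕ s4 must be 1, so x and s4 differ.
Enumerating the 32 input combinations, 16 give s5 = 1 and 16 give s5 = 0.

16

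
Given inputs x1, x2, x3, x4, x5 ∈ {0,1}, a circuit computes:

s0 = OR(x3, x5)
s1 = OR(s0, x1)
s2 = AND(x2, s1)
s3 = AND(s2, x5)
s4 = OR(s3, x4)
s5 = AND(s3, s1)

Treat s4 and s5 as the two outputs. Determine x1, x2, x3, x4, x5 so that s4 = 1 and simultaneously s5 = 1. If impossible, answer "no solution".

Check with x1=1, x2=1, x3=0, x4=1, x5=1:
s0 = OR(x3, x5) = OR(0, 1) = 1
s1 = OR(s0, x1) = OR(1, 1) = 1
s2 = AND(x2, s1) = AND(1, 1) = 1
s3 = AND(s2, x5) = AND(1, 1) = 1
s4 = OR(s3, x4) = OR(1, 1) = 1
s5 = AND(s3, s1) = AND(1, 1) = 1
So s4 = 1 and s5 = 1.

x1=1, x2=1, x3=0, x4=1, x5=1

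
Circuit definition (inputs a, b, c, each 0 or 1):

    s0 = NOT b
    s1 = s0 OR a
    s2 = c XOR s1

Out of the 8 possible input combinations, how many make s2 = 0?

4

s2 = c XOR s1 must be 0, so c and s1 are equal.
Satisfying assignments:
  a=0, b=0, c=1
  a=0, b=1, c=0
  a=1, b=0, c=1
  a=1, b=1, c=1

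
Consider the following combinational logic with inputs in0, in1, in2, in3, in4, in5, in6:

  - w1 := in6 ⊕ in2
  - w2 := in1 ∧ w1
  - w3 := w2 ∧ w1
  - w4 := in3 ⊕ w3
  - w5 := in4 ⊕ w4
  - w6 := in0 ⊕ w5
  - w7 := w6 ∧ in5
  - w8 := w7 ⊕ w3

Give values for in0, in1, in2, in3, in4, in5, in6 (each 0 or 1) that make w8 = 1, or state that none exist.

Check with in0=0 in1=0 in2=0 in3=1 in4=0 in5=1 in6=1:
w1 = in6 ⊕ in2 = 1 ⊕ 0 = 1
w2 = in1 ∧ w1 = 0 ∧ 1 = 0
w3 = w2 ∧ w1 = 0 ∧ 1 = 0
w4 = in3 ⊕ w3 = 1 ⊕ 0 = 1
w5 = in4 ⊕ w4 = 0 ⊕ 1 = 1
w6 = in0 ⊕ w5 = 0 ⊕ 1 = 1
w7 = w6 ∧ in5 = 1 ∧ 1 = 1
w8 = w7 ⊕ w3 = 1 ⊕ 0 = 1
So w8 = 1 as required.

in0=0 in1=0 in2=0 in3=1 in4=0 in5=1 in6=1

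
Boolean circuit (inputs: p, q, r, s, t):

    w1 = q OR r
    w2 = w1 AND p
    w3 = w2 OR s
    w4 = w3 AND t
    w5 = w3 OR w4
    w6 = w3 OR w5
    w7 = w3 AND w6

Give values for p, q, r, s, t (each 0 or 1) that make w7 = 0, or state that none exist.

p=0, q=1, r=1, s=0, t=0

w7 = w3 AND w6 must be 0, so at least one of w3, w6 is 0.
Check with p=0, q=1, r=1, s=0, t=0:
w1 = q OR r = 1 OR 1 = 1
w2 = w1 AND p = 1 AND 0 = 0
w3 = w2 OR s = 0 OR 0 = 0
w4 = w3 AND t = 0 AND 0 = 0
w5 = w3 OR w4 = 0 OR 0 = 0
w6 = w3 OR w5 = 0 OR 0 = 0
w7 = w3 AND w6 = 0 AND 0 = 0
So w7 = 0 as required.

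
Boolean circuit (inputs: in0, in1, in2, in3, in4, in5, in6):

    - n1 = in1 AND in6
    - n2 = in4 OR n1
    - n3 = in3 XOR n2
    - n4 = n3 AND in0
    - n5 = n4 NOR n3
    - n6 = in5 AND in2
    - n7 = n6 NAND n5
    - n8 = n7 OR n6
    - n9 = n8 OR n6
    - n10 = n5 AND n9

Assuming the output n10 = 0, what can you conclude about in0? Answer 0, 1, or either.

either

Both values of in0 occur among assignments with n10 = 0:
  in0=0: in0=0, in1=0, in2=0, in3=0, in4=1, in5=0, in6=0
  in0=1: in0=1, in1=0, in2=0, in3=0, in4=1, in5=0, in6=0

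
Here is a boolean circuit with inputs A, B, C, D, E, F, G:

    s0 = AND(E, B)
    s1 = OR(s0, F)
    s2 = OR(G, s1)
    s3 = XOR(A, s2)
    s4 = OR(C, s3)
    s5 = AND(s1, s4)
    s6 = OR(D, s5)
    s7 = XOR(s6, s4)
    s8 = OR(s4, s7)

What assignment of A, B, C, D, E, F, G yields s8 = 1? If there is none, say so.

A=1 B=1 C=0 D=0 E=0 F=0 G=0

s8 = OR(s4, s7) must be 1, so at least one of s4, s7 is 1.
Check with A=1 B=1 C=0 D=0 E=0 F=0 G=0:
s0 = AND(E, B) = AND(0, 1) = 0
s1 = OR(s0, F) = OR(0, 0) = 0
s2 = OR(G, s1) = OR(0, 0) = 0
s3 = XOR(A, s2) = XOR(1, 0) = 1
s4 = OR(C, s3) = OR(0, 1) = 1
s5 = AND(s1, s4) = AND(0, 1) = 0
s6 = OR(D, s5) = OR(0, 0) = 0
s7 = XOR(s6, s4) = XOR(0, 1) = 1
s8 = OR(s4, s7) = OR(1, 1) = 1
So s8 = 1 as required.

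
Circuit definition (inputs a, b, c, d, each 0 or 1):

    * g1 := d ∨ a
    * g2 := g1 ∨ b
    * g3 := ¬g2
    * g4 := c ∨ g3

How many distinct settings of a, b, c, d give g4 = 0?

7

g4 = c ∨ g3 must be 0, so both c = 0 and g3 = 0.
g3 = ¬g2 must be 0, so g2 = 1.
Enumerating the 16 input combinations, 7 give g4 = 0 and 9 give g4 = 1.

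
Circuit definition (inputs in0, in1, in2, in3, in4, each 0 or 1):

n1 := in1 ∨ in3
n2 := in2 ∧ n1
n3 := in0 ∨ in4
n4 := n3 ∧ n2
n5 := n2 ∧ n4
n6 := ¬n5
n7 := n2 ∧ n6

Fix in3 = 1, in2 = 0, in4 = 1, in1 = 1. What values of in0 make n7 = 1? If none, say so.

With in3 = 1, in2 = 0, in4 = 1, in1 = 1 fixed, none of the 2 settings of in0 give n7 = 1.
For example, with in0=0:
n1 = in1 ∨ in3 = 1 ∨ 1 = 1
n2 = in2 ∧ n1 = 0 ∧ 1 = 0
n3 = in0 ∨ in4 = 0 ∨ 1 = 1
n4 = n3 ∧ n2 = 1 ∧ 0 = 0
n5 = n2 ∧ n4 = 0 ∧ 0 = 0
n6 = ¬n5 = ¬0 = 1
n7 = n2 ∧ n6 = 0 ∧ 1 = 0
giving n7 = 0 ≠ 1.

no solution exists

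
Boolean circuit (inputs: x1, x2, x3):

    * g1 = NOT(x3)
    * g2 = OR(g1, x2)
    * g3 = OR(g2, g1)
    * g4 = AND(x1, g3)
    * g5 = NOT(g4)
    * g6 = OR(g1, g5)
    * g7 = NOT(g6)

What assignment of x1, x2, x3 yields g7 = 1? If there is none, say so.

x1=1, x2=1, x3=1

g7 = NOT(g6) must be 1, so g6 = 0.
g6 = OR(g1, g5) must be 0, so both g1 = 0 and g5 = 0.
g1 = NOT(x3) must be 0, so x3 = 1.
Check with x1=1, x2=1, x3=1:
g1 = NOT(x3) = NOT 1 = 0
g2 = OR(g1, x2) = OR(0, 1) = 1
g3 = OR(g2, g1) = OR(1, 0) = 1
g4 = AND(x1, g3) = AND(1, 1) = 1
g5 = NOT(g4) = NOT 1 = 0
g6 = OR(g1, g5) = OR(0, 0) = 0
g7 = NOT(g6) = NOT 0 = 1
So g7 = 1 as required.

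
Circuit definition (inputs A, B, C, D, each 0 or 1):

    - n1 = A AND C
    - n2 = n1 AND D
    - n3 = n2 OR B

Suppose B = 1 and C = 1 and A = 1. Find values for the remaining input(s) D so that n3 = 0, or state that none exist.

no solution exists

With B = 1 and C = 1 and A = 1 fixed, none of the 2 settings of D give n3 = 0.
For example, with D=1:
n1 = A AND C = 1 AND 1 = 1
n2 = n1 AND D = 1 AND 1 = 1
n3 = n2 OR B = 1 OR 1 = 1
giving n3 = 1 ≠ 0.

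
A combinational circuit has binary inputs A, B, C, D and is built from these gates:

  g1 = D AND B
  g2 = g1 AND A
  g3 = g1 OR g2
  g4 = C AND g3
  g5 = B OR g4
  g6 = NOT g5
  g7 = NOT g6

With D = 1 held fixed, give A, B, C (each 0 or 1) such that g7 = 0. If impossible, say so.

g7 = NOT g6 must be 0, so g6 = 1.
Check with D = 1 and A=0, B=0, C=0:
g1 = D AND B = 1 AND 0 = 0
g2 = g1 AND A = 0 AND 0 = 0
g3 = g1 OR g2 = 0 OR 0 = 0
g4 = C AND g3 = 0 AND 0 = 0
g5 = B OR g4 = 0 OR 0 = 0
g6 = NOT g5 = NOT 0 = 1
g7 = NOT g6 = NOT 1 = 0
So g7 = 0.

A=0, B=0, C=0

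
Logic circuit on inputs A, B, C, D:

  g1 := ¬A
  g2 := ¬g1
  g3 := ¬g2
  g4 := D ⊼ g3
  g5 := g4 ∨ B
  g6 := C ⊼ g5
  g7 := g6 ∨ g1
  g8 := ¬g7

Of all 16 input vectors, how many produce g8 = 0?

g8 = ¬g7 must be 0, so g7 = 1.
g7 = g6 ∨ g1 must be 1, so at least one of g6, g1 is 1.
Enumerating the 16 input combinations, 12 give g8 = 0 and 4 give g8 = 1.

12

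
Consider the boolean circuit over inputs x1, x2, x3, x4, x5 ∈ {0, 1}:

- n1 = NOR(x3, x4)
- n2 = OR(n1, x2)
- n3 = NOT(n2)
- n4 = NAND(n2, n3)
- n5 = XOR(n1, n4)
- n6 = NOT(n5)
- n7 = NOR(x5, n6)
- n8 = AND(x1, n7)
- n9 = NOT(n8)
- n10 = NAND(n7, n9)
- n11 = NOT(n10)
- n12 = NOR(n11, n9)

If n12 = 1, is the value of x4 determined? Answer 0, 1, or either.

Both values of x4 occur among assignments with n12 = 1:
  x4=0: x1=1, x2=0, x3=1, x4=0, x5=0
  x4=1: x1=1, x2=0, x3=0, x4=1, x5=0

either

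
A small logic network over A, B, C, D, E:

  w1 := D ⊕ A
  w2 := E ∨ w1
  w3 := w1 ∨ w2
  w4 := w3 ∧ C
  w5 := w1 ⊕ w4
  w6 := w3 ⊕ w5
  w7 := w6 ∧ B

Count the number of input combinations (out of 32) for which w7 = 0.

w7 = w6 ∧ B must be 0, so at least one of w6, B is 0.
Enumerating the 32 input combinations, 26 give w7 = 0 and 6 give w7 = 1.

26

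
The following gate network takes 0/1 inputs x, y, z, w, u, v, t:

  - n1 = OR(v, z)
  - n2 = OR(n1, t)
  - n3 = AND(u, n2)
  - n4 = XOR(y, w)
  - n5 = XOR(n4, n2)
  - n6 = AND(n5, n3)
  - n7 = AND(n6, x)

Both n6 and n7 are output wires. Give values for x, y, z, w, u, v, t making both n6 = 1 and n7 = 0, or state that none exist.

x=0 y=1 z=1 w=1 u=1 v=1 t=1

Check with x=0 y=1 z=1 w=1 u=1 v=1 t=1:
n1 = OR(v, z) = OR(1, 1) = 1
n2 = OR(n1, t) = OR(1, 1) = 1
n3 = AND(u, n2) = AND(1, 1) = 1
n4 = XOR(y, w) = XOR(1, 1) = 0
n5 = XOR(n4, n2) = XOR(0, 1) = 1
n6 = AND(n5, n3) = AND(1, 1) = 1
n7 = AND(n6, x) = AND(1, 0) = 0
So n6 = 1 and n7 = 0.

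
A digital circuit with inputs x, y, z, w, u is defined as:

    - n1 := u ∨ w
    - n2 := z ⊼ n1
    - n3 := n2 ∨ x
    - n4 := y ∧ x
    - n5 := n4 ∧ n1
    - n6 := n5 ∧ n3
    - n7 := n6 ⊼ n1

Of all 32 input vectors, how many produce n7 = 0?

n7 = n6 ⊼ n1 must be 0, so both n6 = 1 and n1 = 1.
n6 = n5 ∧ n3 must be 1, so both n5 = 1 and n3 = 1.
n1 = u ∨ w must be 1, so at least one of u, w is 1.
Satisfying assignments:
  x=1, y=1, z=0, w=0, u=1
  x=1, y=1, z=0, w=1, u=0
  x=1, y=1, z=0, w=1, u=1
  x=1, y=1, z=1, w=0, u=1
  x=1, y=1, z=1, w=1, u=0
  x=1, y=1, z=1, w=1, u=1

6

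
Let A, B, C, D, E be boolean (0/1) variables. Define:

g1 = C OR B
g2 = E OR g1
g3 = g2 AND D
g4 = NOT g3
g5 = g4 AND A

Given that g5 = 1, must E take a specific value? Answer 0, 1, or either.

Both values of E occur among assignments with g5 = 1:
  E=0: A=1, B=0, C=0, D=0, E=0
  E=1: A=1, B=0, C=0, D=0, E=1

either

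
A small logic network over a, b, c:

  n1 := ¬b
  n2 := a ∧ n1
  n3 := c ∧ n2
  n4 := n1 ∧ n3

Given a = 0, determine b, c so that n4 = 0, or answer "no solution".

Check with a = 0 and b=1, c=1:
n1 = ¬b = ¬1 = 0
n2 = a ∧ n1 = 0 ∧ 0 = 0
n3 = c ∧ n2 = 1 ∧ 0 = 0
n4 = n1 ∧ n3 = 0 ∧ 0 = 0
So n4 = 0.

b=1, c=1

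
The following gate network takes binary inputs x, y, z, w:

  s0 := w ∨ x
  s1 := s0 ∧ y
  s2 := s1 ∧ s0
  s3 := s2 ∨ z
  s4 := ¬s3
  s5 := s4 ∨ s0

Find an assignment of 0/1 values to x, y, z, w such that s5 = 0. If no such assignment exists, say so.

x=0, y=0, z=1, w=0

s5 = s4 ∨ s0 must be 0, so both s4 = 0 and s0 = 0.
s4 = ¬s3 must be 0, so s3 = 1.
s0 = w ∨ x must be 0, so both w = 0 and x = 0.
Check with x=0, y=0, z=1, w=0:
s0 = w ∨ x = 0 ∨ 0 = 0
s1 = s0 ∧ y = 0 ∧ 0 = 0
s2 = s1 ∧ s0 = 0 ∧ 0 = 0
s3 = s2 ∨ z = 0 ∨ 1 = 1
s4 = ¬s3 = ¬1 = 0
s5 = s4 ∨ s0 = 0 ∨ 0 = 0
So s5 = 0 as required.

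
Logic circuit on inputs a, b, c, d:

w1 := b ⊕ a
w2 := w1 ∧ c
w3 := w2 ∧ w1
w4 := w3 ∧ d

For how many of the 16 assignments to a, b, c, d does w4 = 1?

w4 = w3 ∧ d must be 1, so both w3 = 1 and d = 1.
Satisfying assignments:
  a=0, b=1, c=1, d=1
  a=1, b=0, c=1, d=1

2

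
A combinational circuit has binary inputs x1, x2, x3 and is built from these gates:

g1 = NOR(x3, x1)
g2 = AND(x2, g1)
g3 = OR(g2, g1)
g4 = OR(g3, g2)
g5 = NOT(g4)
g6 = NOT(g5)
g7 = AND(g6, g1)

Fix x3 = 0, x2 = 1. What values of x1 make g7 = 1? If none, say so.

Check with x3 = 0, x2 = 1 and x1=0:
g1 = NOR(x3, x1) = NOR(0, 0) = 1
g2 = AND(x2, g1) = AND(1, 1) = 1
g3 = OR(g2, g1) = OR(1, 1) = 1
g4 = OR(g3, g2) = OR(1, 1) = 1
g5 = NOT(g4) = NOT 1 = 0
g6 = NOT(g5) = NOT 0 = 1
g7 = AND(g6, g1) = AND(1, 1) = 1
So g7 = 1.

x1=0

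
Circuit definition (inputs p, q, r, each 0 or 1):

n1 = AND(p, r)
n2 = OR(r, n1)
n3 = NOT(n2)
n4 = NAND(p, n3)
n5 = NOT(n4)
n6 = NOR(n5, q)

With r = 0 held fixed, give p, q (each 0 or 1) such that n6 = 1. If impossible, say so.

n6 = NOR(n5, q) must be 1, so both n5 = 0 and q = 0.
Check with r = 0 and p=0, q=0:
n1 = AND(p, r) = AND(0, 0) = 0
n2 = OR(r, n1) = OR(0, 0) = 0
n3 = NOT(n2) = NOT 0 = 1
n4 = NAND(p, n3) = NAND(0, 1) = 1
n5 = NOT(n4) = NOT 1 = 0
n6 = NOR(n5, q) = NOR(0, 0) = 1
So n6 = 1.

p=0, q=0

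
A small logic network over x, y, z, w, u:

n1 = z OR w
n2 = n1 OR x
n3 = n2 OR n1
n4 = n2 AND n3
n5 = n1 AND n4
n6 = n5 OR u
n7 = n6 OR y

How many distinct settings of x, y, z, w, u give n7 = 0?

n7 = n6 OR y must be 0, so both n6 = 0 and y = 0.
n6 = n5 OR u must be 0, so both n5 = 0 and u = 0.
Enumerating the 32 input combinations, 2 give n7 = 0 and 30 give n7 = 1.

2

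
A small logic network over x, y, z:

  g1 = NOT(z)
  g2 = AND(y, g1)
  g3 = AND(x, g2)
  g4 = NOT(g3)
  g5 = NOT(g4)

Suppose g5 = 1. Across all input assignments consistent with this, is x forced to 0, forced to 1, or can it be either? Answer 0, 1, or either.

1

g5 = NOT(g4) must be 1, so g4 = 0.
g4 = NOT(g3) must be 0, so g3 = 1.
g3 = AND(x, g2) must be 1, so both x = 1 and g2 = 1.
Every assignment with g5 = 1 has x = 1; there are 1 such assignment(s).
  x=1, y=1, z=0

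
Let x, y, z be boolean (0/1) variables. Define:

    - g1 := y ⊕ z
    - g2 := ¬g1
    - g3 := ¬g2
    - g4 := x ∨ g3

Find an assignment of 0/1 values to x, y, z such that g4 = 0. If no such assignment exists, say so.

x=0, y=1, z=1

g4 = x ∨ g3 must be 0, so both x = 0 and g3 = 0.
g3 = ¬g2 must be 0, so g2 = 1.
Check with x=0, y=1, z=1:
g1 = y ⊕ z = 1 ⊕ 1 = 0
g2 = ¬g1 = ¬0 = 1
g3 = ¬g2 = ¬1 = 0
g4 = x ∨ g3 = 0 ∨ 0 = 0
So g4 = 0 as required.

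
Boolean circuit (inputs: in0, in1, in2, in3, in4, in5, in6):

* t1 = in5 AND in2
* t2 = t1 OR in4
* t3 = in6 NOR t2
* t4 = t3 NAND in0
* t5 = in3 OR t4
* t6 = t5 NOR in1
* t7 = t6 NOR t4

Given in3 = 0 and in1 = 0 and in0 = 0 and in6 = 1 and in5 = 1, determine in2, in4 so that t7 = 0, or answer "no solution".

t7 = t6 NOR t4 must be 0, so at least one of t6, t4 is 1.
Check with in3 = 0 and in1 = 0 and in0 = 0 and in6 = 1 and in5 = 1 and in2=1, in4=1:
t1 = in5 AND in2 = 1 AND 1 = 1
t2 = t1 OR in4 = 1 OR 1 = 1
t3 = in6 NOR t2 = 1 NOR 1 = 0
t4 = t3 NAND in0 = 0 NAND 0 = 1
t5 = in3 OR t4 = 0 OR 1 = 1
t6 = t5 NOR in1 = 1 NOR 0 = 0
t7 = t6 NOR t4 = 0 NOR 1 = 0
So t7 = 0.

in2=1, in4=1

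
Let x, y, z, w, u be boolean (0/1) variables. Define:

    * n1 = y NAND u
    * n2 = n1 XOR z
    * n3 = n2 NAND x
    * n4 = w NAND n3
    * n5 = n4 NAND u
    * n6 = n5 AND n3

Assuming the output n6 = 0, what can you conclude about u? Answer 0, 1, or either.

either

Both values of u occur among assignments with n6 = 0:
  u=0: x=1, y=0, z=0, w=0, u=0
  u=1: x=0, y=0, z=0, w=0, u=1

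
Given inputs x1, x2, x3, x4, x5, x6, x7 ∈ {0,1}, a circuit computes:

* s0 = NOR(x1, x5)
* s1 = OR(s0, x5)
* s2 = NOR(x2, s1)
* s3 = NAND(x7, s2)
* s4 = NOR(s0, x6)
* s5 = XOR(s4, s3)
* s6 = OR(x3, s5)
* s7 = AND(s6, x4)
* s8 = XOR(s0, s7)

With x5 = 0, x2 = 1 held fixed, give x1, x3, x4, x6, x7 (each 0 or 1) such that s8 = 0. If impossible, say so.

x1=1 x3=0 x4=0 x6=1 x7=0

Check with x5 = 0, x2 = 1 and x1=1, x3=0, x4=0, x6=1, x7=0:
s0 = NOR(x1, x5) = NOR(1, 0) = 0
s1 = OR(s0, x5) = OR(0, 0) = 0
s2 = NOR(x2, s1) = NOR(1, 0) = 0
s3 = NAND(x7, s2) = NAND(0, 0) = 1
s4 = NOR(s0, x6) = NOR(0, 1) = 0
s5 = XOR(s4, s3) = XOR(0, 1) = 1
s6 = OR(x3, s5) = OR(0, 1) = 1
s7 = AND(s6, x4) = AND(1, 0) = 0
s8 = XOR(s0, s7) = XOR(0, 0) = 0
So s8 = 0.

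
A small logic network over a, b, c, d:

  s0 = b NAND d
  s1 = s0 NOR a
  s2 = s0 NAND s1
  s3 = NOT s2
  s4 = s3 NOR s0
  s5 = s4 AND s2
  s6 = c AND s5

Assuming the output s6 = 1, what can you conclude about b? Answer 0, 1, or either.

s6 = c AND s5 must be 1, so both c = 1 and s5 = 1.
s5 = s4 AND s2 must be 1, so both s4 = 1 and s2 = 1.
Every assignment with s6 = 1 has b = 1; there are 2 such assignment(s).
  a=0, b=1, c=1, d=1
  a=1, b=1, c=1, d=1

1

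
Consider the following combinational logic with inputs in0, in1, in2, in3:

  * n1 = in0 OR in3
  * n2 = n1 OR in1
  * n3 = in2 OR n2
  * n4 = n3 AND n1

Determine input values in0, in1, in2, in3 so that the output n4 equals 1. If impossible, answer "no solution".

n4 = n3 AND n1 must be 1, so both n3 = 1 and n1 = 1.
n3 = in2 OR n2 must be 1, so at least one of in2, n2 is 1.
n1 = in0 OR in3 must be 1, so at least one of in0, in3 is 1.
Check with in0=0 in1=1 in2=0 in3=1:
n1 = in0 OR in3 = 0 OR 1 = 1
n2 = n1 OR in1 = 1 OR 1 = 1
n3 = in2 OR n2 = 0 OR 1 = 1
n4 = n3 AND n1 = 1 AND 1 = 1
So n4 = 1 as required.

in0=0 in1=1 in2=0 in3=1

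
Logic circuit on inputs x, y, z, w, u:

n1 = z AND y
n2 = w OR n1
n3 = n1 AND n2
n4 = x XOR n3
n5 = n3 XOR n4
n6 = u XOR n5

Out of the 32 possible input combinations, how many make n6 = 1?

n6 = u XOR n5 must be 1, so u and n5 differ.
Enumerating the 32 input combinations, 16 give n6 = 1 and 16 give n6 = 0.

16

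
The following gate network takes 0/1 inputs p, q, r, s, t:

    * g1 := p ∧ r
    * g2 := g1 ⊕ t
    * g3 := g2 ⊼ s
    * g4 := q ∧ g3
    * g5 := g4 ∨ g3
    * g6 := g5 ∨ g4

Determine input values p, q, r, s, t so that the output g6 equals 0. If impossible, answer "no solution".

g6 = g5 ∨ g4 must be 0, so both g5 = 0 and g4 = 0.
g5 = g4 ∨ g3 must be 0, so both g4 = 0 and g3 = 0.
g4 = q ∧ g3 must be 0, so at least one of q, g3 is 0.
Check with p=0 q=1 r=1 s=1 t=1:
g1 = p ∧ r = 0 ∧ 1 = 0
g2 = g1 ⊕ t = 0 ⊕ 1 = 1
g3 = g2 ⊼ s = 1 ⊼ 1 = 0
g4 = q ∧ g3 = 1 ∧ 0 = 0
g5 = g4 ∨ g3 = 0 ∨ 0 = 0
g6 = g5 ∨ g4 = 0 ∨ 0 = 0
So g6 = 0 as required.

p=0 q=1 r=1 s=1 t=1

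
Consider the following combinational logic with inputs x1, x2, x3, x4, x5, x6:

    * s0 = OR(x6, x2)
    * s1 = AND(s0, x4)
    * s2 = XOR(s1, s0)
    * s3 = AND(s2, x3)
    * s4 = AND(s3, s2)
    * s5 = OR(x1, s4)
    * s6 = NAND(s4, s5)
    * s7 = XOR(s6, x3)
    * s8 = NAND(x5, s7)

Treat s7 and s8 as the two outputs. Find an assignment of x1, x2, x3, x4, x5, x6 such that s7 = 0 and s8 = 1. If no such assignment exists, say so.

Check with x1=1 x2=0 x3=1 x4=0 x5=0 x6=0:
s0 = OR(x6, x2) = OR(0, 0) = 0
s1 = AND(s0, x4) = AND(0, 0) = 0
s2 = XOR(s1, s0) = XOR(0, 0) = 0
s3 = AND(s2, x3) = AND(0, 1) = 0
s4 = AND(s3, s2) = AND(0, 0) = 0
s5 = OR(x1, s4) = OR(1, 0) = 1
s6 = NAND(s4, s5) = NAND(0, 1) = 1
s7 = XOR(s6, x3) = XOR(1, 1) = 0
s8 = NAND(x5, s7) = NAND(0, 0) = 1
So s7 = 0 and s8 = 1.

x1=1 x2=0 x3=1 x4=0 x5=0 x6=0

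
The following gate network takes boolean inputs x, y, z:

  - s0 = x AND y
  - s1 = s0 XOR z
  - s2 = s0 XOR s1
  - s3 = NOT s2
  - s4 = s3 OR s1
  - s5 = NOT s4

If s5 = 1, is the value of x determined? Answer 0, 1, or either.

1

s5 = NOT s4 must be 1, so s4 = 0.
s4 = s3 OR s1 must be 0, so both s3 = 0 and s1 = 0.
s3 = NOT s2 must be 0, so s2 = 1.
Every assignment with s5 = 1 has x = 1; there are 1 such assignment(s).
  x=1, y=1, z=1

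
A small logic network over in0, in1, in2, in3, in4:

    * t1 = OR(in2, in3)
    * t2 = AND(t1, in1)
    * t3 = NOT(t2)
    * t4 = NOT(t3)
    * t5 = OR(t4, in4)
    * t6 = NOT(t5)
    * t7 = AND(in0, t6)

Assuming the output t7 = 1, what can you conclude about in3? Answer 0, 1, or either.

Both values of in3 occur among assignments with t7 = 1:
  in3=0: in0=1, in1=0, in2=0, in3=0, in4=0
  in3=1: in0=1, in1=0, in2=0, in3=1, in4=0

either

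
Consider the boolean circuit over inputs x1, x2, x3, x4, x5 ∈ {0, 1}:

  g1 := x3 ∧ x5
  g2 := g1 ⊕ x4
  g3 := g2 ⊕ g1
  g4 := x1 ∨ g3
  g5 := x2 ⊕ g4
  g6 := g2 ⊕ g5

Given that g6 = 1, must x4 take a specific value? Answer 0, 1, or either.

either

Both values of x4 occur among assignments with g6 = 1:
  x4=0: x1=0, x2=0, x3=1, x4=0, x5=1
  x4=1: x1=0, x2=0, x3=1, x4=1, x5=1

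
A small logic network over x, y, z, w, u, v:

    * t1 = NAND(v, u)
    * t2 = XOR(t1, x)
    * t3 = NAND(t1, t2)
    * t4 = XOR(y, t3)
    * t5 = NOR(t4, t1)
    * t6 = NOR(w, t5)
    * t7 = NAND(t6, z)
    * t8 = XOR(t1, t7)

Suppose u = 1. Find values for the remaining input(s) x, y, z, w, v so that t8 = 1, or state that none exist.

x=0, y=1, z=0, w=1, v=1

t8 = XOR(t1, t7) must be 1, so t1 and t7 differ.
Check with u = 1 and x=0, y=1, z=0, w=1, v=1:
t1 = NAND(v, u) = NAND(1, 1) = 0
t2 = XOR(t1, x) = XOR(0, 0) = 0
t3 = NAND(t1, t2) = NAND(0, 0) = 1
t4 = XOR(y, t3) = XOR(1, 1) = 0
t5 = NOR(t4, t1) = NOR(0, 0) = 1
t6 = NOR(w, t5) = NOR(1, 1) = 0
t7 = NAND(t6, z) = NAND(0, 0) = 1
t8 = XOR(t1, t7) = XOR(0, 1) = 1
So t8 = 1.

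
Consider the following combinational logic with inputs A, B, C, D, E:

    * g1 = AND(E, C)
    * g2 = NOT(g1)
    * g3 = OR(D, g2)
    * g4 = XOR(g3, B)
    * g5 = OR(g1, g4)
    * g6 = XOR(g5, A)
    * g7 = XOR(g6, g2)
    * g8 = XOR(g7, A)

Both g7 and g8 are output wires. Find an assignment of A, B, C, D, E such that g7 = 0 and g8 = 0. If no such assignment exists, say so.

Check with A=0, B=0, C=0, D=1, E=1:
g1 = AND(E, C) = AND(1, 0) = 0
g2 = NOT(g1) = NOT 0 = 1
g3 = OR(D, g2) = OR(1, 1) = 1
g4 = XOR(g3, B) = XOR(1, 0) = 1
g5 = OR(g1, g4) = OR(0, 1) = 1
g6 = XOR(g5, A) = XOR(1, 0) = 1
g7 = XOR(g6, g2) = XOR(1, 1) = 0
g8 = XOR(g7, A) = XOR(0, 0) = 0
So g7 = 0 and g8 = 0.

A=0, B=0, C=0, D=1, E=1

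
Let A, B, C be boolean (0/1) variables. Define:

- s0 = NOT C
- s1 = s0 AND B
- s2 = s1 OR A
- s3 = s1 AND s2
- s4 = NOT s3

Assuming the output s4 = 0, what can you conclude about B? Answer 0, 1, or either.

1

s4 = NOT s3 must be 0, so s3 = 1.
s3 = s1 AND s2 must be 1, so both s1 = 1 and s2 = 1.
Every assignment with s4 = 0 has B = 1; there are 2 such assignment(s).
  A=0, B=1, C=0
  A=1, B=1, C=0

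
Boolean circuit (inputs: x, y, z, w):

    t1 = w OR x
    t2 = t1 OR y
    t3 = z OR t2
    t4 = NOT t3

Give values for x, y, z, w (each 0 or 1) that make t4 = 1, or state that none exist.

x=0 y=0 z=0 w=0

t4 = NOT t3 must be 1, so t3 = 0.
t3 = z OR t2 must be 0, so both z = 0 and t2 = 0.
t2 = t1 OR y must be 0, so both t1 = 0 and y = 0.
Check with x=0 y=0 z=0 w=0:
t1 = w OR x = 0 OR 0 = 0
t2 = t1 OR y = 0 OR 0 = 0
t3 = z OR t2 = 0 OR 0 = 0
t4 = NOT t3 = NOT 0 = 1
So t4 = 1 as required.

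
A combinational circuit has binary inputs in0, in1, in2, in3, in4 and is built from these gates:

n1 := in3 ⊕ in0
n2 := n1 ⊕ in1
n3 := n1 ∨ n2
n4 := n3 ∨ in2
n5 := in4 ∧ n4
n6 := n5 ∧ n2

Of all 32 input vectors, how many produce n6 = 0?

n6 = n5 ∧ n2 must be 0, so at least one of n5, n2 is 0.
Enumerating the 32 input combinations, 24 give n6 = 0 and 8 give n6 = 1.

24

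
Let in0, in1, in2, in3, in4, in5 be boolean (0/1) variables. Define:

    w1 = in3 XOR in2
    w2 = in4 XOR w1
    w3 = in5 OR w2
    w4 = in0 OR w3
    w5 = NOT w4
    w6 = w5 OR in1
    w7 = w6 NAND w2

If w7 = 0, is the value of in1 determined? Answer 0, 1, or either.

1

w7 = w6 NAND w2 must be 0, so both w6 = 1 and w2 = 1.
w6 = w5 OR in1 must be 1, so at least one of w5, in1 is 1.
Every assignment with w7 = 0 has in1 = 1; there are 16 such assignment(s).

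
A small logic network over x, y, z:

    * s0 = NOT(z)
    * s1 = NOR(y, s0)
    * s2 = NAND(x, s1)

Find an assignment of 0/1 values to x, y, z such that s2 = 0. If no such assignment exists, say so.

s2 = NAND(x, s1) must be 0, so both x = 1 and s1 = 1.
s1 = NOR(y, s0) must be 1, so both y = 0 and s0 = 0.
Check with x=1, y=0, z=1:
s0 = NOT(z) = NOT 1 = 0
s1 = NOR(y, s0) = NOR(0, 0) = 1
s2 = NAND(x, s1) = NAND(1, 1) = 0
So s2 = 0 as required.

x=1, y=0, z=1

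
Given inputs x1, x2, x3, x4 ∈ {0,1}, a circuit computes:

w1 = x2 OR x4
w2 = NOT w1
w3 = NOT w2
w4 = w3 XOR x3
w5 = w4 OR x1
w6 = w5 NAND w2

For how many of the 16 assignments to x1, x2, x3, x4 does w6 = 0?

w6 = w5 NAND w2 must be 0, so both w5 = 1 and w2 = 1.
w5 = w4 OR x1 must be 1, so at least one of w4, x1 is 1.
w2 = NOT w1 must be 1, so w1 = 0.
Satisfying assignments:
  x1=0, x2=0, x3=1, x4=0
  x1=1, x2=0, x3=0, x4=0
  x1=1, x2=0, x3=1, x4=0

3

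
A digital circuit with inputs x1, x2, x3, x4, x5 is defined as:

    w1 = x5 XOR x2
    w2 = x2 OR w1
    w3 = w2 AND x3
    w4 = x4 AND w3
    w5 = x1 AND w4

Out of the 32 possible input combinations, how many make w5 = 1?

w5 = x1 AND w4 must be 1, so both x1 = 1 and w4 = 1.
Satisfying assignments:
  x1=1, x2=0, x3=1, x4=1, x5=1
  x1=1, x2=1, x3=1, x4=1, x5=0
  x1=1, x2=1, x3=1, x4=1, x5=1

3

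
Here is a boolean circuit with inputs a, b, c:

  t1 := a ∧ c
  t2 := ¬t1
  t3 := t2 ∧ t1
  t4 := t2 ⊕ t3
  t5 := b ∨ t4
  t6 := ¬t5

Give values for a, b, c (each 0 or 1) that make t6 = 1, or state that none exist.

a=1, b=0, c=1

t6 = ¬t5 must be 1, so t5 = 0.
t5 = b ∨ t4 must be 0, so both b = 0 and t4 = 0.
Check with a=1, b=0, c=1:
t1 = a ∧ c = 1 ∧ 1 = 1
t2 = ¬t1 = ¬1 = 0
t3 = t2 ∧ t1 = 0 ∧ 1 = 0
t4 = t2 ⊕ t3 = 0 ⊕ 0 = 0
t5 = b ∨ t4 = 0 ∨ 0 = 0
t6 = ¬t5 = ¬0 = 1
So t6 = 1 as required.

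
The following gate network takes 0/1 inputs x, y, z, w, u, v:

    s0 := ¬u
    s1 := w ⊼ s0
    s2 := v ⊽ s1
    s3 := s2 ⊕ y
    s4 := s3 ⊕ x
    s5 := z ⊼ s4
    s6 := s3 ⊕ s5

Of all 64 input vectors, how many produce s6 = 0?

32

s6 = s3 ⊕ s5 must be 0, so s3 and s5 are equal.
Enumerating the 64 input combinations, 32 give s6 = 0 and 32 give s6 = 1.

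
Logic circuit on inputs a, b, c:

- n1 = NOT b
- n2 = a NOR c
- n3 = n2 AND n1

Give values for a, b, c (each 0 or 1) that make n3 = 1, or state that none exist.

a=0, b=0, c=0

n3 = n2 AND n1 must be 1, so both n2 = 1 and n1 = 1.
Check with a=0, b=0, c=0:
n1 = NOT b = NOT 0 = 1
n2 = a NOR c = 0 NOR 0 = 1
n3 = n2 AND n1 = 1 AND 1 = 1
So n3 = 1 as required.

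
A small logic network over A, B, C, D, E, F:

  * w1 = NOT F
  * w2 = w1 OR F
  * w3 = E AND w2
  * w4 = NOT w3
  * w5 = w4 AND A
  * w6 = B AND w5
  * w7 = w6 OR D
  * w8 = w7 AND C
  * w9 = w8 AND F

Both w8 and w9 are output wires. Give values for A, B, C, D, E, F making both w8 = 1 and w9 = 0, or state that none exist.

Check with A=0 B=0 C=1 D=1 E=1 F=0:
w1 = NOT F = NOT 0 = 1
w2 = w1 OR F = 1 OR 0 = 1
w3 = E AND w2 = 1 AND 1 = 1
w4 = NOT w3 = NOT 1 = 0
w5 = w4 AND A = 0 AND 0 = 0
w6 = B AND w5 = 0 AND 0 = 0
w7 = w6 OR D = 0 OR 1 = 1
w8 = w7 AND C = 1 AND 1 = 1
w9 = w8 AND F = 1 AND 0 = 0
So w8 = 1 and w9 = 0.

A=0 B=0 C=1 D=1 E=1 F=0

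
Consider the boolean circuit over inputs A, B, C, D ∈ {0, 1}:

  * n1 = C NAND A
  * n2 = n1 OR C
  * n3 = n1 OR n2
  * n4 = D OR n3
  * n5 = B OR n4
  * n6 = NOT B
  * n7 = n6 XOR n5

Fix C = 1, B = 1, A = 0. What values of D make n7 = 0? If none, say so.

no solution exists

With C = 1, B = 1, A = 0 fixed, none of the 2 settings of D give n7 = 0.
For example, with D=1:
n1 = C NAND A = 1 NAND 0 = 1
n2 = n1 OR C = 1 OR 1 = 1
n3 = n1 OR n2 = 1 OR 1 = 1
n4 = D OR n3 = 1 OR 1 = 1
n5 = B OR n4 = 1 OR 1 = 1
n6 = NOT B = NOT 1 = 0
n7 = n6 XOR n5 = 0 XOR 1 = 1
giving n7 = 1 ≠ 0.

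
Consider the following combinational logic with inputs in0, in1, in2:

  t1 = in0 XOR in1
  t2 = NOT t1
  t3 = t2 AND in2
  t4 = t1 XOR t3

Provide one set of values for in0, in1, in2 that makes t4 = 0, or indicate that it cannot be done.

t4 = t1 XOR t3 must be 0, so t1 and t3 are equal.
Check with in0=1, in1=1, in2=0:
t1 = in0 XOR in1 = 1 XOR 1 = 0
t2 = NOT t1 = NOT 0 = 1
t3 = t2 AND in2 = 1 AND 0 = 0
t4 = t1 XOR t3 = 0 XOR 0 = 0
So t4 = 0 as required.

in0=1, in1=1, in2=0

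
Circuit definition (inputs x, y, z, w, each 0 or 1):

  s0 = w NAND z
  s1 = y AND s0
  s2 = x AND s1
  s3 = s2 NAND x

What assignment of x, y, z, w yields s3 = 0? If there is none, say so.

x=1 y=1 z=1 w=0

s3 = s2 NAND x must be 0, so both s2 = 1 and x = 1.
s2 = x AND s1 must be 1, so both x = 1 and s1 = 1.
Check with x=1 y=1 z=1 w=0:
s0 = w NAND z = 0 NAND 1 = 1
s1 = y AND s0 = 1 AND 1 = 1
s2 = x AND s1 = 1 AND 1 = 1
s3 = s2 NAND x = 1 NAND 1 = 0
So s3 = 0 as required.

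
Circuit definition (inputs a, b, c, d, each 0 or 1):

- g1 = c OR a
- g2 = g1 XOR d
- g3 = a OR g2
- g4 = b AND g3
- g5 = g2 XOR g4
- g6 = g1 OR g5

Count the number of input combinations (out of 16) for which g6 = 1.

g6 = g1 OR g5 must be 1, so at least one of g1, g5 is 1.
Enumerating the 16 input combinations, 13 give g6 = 1 and 3 give g6 = 0.

13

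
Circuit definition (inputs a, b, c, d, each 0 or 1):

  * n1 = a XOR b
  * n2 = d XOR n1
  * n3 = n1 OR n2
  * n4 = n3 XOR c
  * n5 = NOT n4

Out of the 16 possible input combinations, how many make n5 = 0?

n5 = NOT n4 must be 0, so n4 = 1.
Enumerating the 16 input combinations, 8 give n5 = 0 and 8 give n5 = 1.

8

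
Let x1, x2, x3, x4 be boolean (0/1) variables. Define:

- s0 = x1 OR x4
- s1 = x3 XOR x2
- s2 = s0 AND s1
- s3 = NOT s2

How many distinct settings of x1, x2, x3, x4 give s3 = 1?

10

s3 = NOT s2 must be 1, so s2 = 0.
s2 = s0 AND s1 must be 0, so at least one of s0, s1 is 0.
Enumerating the 16 input combinations, 10 give s3 = 1 and 6 give s3 = 0.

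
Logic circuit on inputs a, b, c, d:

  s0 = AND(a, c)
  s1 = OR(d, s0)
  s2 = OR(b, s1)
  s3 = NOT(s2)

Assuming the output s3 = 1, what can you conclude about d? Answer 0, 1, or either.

0

s3 = NOT(s2) must be 1, so s2 = 0.
Every assignment with s3 = 1 has d = 0; there are 3 such assignment(s).
  a=0, b=0, c=0, d=0
  a=0, b=0, c=1, d=0
  a=1, b=0, c=0, d=0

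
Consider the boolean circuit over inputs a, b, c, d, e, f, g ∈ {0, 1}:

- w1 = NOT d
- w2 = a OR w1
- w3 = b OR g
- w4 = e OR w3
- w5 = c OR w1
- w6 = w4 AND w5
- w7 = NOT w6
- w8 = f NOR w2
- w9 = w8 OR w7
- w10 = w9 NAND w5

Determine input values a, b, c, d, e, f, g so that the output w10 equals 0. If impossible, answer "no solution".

w10 = w9 NAND w5 must be 0, so both w9 = 1 and w5 = 1.
w9 = w8 OR w7 must be 1, so at least one of w8, w7 is 1.
Check with a=1, b=0, c=1, d=0, e=0, f=0, g=0:
w1 = NOT d = NOT 0 = 1
w2 = a OR w1 = 1 OR 1 = 1
w3 = b OR g = 0 OR 0 = 0
w4 = e OR w3 = 0 OR 0 = 0
w5 = c OR w1 = 1 OR 1 = 1
w6 = w4 AND w5 = 0 AND 1 = 0
w7 = NOT w6 = NOT 0 = 1
w8 = f NOR w2 = 0 NOR 1 = 0
w9 = w8 OR w7 = 0 OR 1 = 1
w10 = w9 NAND w5 = 1 NAND 1 = 0
So w10 = 0 as required.

a=1, b=0, c=1, d=0, e=0, f=0, g=0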